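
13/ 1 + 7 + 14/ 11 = 234/ 11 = 21.27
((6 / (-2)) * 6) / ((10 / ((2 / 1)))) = -3.60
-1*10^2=-100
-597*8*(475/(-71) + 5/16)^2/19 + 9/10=-156668932449/15324640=-10223.34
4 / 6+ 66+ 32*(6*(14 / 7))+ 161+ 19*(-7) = 1436 / 3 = 478.67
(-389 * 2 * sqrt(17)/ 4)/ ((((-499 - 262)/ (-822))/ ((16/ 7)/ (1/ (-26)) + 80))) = -17819.51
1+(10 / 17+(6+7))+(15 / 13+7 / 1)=5026 / 221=22.74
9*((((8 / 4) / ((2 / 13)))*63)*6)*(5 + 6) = 486486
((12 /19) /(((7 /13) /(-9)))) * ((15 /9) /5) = -468 /133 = -3.52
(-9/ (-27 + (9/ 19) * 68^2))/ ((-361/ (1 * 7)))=7/ 86773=0.00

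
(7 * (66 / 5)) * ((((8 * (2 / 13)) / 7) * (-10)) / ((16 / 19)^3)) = -226347 / 832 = -272.05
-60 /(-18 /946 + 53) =-1419 /1253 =-1.13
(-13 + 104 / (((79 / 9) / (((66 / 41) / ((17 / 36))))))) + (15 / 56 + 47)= 230206313 / 3083528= 74.66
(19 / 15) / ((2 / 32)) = 304 / 15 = 20.27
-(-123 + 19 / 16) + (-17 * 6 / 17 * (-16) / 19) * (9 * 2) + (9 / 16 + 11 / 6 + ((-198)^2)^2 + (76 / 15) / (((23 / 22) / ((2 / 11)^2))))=1536953831.32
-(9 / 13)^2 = -81 / 169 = -0.48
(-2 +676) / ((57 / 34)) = 22916 / 57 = 402.04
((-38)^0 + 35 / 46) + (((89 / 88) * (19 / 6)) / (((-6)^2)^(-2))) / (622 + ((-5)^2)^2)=3211299 / 630982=5.09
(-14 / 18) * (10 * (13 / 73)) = -1.39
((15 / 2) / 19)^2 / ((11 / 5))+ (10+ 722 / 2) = 371.07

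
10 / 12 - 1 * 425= -2545 / 6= -424.17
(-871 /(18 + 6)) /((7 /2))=-871 /84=-10.37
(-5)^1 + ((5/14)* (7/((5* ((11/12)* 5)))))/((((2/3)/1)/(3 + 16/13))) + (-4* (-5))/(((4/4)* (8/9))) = 473/26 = 18.19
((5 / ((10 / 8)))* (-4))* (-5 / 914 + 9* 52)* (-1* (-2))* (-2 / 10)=6843952 / 2285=2995.16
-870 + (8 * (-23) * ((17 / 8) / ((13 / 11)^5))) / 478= -154468877921 / 177478054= -870.35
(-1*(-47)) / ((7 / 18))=846 / 7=120.86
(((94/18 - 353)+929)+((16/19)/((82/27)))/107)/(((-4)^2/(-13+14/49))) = -38805912343/84019824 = -461.87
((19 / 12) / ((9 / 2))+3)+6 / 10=1067 / 270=3.95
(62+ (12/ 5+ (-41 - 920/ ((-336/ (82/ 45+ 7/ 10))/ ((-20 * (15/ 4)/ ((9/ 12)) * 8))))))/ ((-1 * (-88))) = -5198887/ 83160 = -62.52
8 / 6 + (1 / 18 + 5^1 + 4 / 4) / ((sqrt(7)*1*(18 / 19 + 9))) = 2071*sqrt(7) / 23814 + 4 / 3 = 1.56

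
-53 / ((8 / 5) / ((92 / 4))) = -6095 / 8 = -761.88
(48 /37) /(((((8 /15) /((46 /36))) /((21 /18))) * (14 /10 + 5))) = 0.57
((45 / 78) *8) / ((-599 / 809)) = -48540 / 7787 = -6.23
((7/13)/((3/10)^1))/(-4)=-35/78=-0.45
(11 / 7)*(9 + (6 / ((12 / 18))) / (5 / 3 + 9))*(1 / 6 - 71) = -70125 / 64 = -1095.70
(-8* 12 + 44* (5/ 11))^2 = 5776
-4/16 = -1/4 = -0.25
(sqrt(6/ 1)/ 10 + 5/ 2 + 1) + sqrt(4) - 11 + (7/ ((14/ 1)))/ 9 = -49/ 9 + sqrt(6)/ 10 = -5.20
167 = 167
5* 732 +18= 3678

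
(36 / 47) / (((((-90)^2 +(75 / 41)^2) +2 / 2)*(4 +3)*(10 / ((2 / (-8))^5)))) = -15129 / 11474177469440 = -0.00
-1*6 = -6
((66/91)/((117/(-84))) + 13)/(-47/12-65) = -25308/139763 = -0.18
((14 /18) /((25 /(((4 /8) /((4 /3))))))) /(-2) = -7 /1200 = -0.01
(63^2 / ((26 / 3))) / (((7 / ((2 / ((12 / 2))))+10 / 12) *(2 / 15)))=535815 / 3406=157.32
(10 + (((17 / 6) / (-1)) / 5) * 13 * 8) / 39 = -1.25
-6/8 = -3/4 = -0.75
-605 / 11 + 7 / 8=-433 / 8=-54.12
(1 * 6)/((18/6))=2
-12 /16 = -0.75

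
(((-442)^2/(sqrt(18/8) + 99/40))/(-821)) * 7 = -54701920/130539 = -419.05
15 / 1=15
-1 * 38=-38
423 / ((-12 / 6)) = -423 / 2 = -211.50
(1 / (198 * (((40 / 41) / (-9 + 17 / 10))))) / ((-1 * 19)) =2993 / 1504800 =0.00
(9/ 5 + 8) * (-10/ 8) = -49/ 4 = -12.25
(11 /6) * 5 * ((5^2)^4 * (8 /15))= 17187500 /9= 1909722.22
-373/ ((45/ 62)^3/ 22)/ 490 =-977859784/ 22325625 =-43.80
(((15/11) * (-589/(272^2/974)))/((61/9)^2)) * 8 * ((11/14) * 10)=-1742571225/120441328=-14.47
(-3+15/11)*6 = -108/11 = -9.82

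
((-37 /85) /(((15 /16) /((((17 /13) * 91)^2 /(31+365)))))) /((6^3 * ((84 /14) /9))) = -30821 /267300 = -0.12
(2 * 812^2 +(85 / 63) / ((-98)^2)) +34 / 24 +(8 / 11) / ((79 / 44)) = 31516098607043 / 23899554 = 1318689.82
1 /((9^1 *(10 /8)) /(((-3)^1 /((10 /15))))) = -2 /5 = -0.40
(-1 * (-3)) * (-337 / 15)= -337 / 5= -67.40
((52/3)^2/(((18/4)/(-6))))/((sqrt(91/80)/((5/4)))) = -4160 * sqrt(455)/189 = -469.50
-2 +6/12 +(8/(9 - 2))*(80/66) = -53/462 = -0.11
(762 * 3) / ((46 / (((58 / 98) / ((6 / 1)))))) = 4.90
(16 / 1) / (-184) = -2 / 23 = -0.09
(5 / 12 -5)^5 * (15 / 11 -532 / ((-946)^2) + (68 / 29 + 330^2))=-20409319806390625 / 92657088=-220267226.68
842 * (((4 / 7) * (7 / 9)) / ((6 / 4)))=6736 / 27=249.48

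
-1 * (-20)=20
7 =7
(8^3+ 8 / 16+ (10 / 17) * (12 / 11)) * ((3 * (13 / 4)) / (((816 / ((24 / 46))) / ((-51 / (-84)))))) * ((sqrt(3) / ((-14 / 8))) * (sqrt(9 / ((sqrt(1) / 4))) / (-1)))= 22454055 * sqrt(3) / 3371984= 11.53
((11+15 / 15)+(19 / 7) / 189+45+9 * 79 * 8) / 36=3800327 / 23814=159.58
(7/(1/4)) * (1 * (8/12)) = 56/3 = 18.67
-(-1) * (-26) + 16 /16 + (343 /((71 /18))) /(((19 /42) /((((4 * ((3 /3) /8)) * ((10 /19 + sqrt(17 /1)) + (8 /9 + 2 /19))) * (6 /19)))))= 10298635 /486989 + 777924 * sqrt(17) /25631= 146.29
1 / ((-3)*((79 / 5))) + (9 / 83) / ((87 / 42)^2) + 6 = 99328919 / 16543311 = 6.00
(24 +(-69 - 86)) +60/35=-905/7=-129.29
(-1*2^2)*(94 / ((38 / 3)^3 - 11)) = -10152 / 54575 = -0.19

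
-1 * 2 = -2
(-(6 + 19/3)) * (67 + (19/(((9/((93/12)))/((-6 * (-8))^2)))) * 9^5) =-82358713327/3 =-27452904442.33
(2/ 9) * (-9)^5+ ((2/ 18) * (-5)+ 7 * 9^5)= 3601984/ 9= 400220.44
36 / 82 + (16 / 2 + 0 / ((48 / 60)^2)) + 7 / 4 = 1671 / 164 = 10.19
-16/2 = -8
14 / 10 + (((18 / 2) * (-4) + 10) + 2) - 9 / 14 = -1627 / 70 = -23.24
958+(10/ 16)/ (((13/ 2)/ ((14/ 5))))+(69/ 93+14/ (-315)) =34781723/ 36270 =958.97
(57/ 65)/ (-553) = -57/ 35945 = -0.00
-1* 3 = -3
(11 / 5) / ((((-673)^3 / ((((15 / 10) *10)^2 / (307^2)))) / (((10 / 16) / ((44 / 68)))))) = -3825 / 229832759048264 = -0.00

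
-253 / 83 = -3.05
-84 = -84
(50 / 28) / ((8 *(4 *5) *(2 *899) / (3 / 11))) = 15 / 8860544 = 0.00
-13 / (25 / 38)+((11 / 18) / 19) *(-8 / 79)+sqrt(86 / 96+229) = -6674546 / 337725+sqrt(33105) / 12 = -4.60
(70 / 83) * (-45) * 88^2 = -24393600 / 83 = -293898.80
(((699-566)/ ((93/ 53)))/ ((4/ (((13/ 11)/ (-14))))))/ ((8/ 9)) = -39273/ 21824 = -1.80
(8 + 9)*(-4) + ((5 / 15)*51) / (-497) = -33813 / 497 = -68.03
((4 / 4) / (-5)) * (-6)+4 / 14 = 52 / 35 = 1.49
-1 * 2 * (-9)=18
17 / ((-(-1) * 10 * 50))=17 / 500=0.03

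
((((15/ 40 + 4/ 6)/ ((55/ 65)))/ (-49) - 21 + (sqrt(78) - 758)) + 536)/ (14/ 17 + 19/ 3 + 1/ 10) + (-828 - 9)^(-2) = -187206534101789/ 5590089453564 + 510 * sqrt(78)/ 3701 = -32.27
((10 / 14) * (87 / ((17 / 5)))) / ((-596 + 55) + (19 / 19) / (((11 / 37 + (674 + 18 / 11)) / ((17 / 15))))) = -8975300625 / 265663948564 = -0.03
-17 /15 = -1.13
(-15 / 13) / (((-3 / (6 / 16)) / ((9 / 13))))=135 / 1352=0.10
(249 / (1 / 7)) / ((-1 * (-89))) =19.58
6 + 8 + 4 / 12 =43 / 3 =14.33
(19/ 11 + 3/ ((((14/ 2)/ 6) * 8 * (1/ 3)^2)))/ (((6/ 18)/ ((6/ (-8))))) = -10.40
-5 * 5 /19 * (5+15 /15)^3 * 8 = -43200 /19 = -2273.68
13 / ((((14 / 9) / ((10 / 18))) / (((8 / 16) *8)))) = 130 / 7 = 18.57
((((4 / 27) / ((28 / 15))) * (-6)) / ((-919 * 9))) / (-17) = -10 / 2952747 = -0.00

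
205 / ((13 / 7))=1435 / 13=110.38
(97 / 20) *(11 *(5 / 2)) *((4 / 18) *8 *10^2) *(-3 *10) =-2134000 / 3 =-711333.33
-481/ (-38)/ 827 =481/ 31426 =0.02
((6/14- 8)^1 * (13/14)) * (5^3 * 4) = -3515.31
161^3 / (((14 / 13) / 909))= 3522547255.50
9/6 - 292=-581/2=-290.50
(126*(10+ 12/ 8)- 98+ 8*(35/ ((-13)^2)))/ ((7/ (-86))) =-2808502/ 169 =-16618.36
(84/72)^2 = 49/36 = 1.36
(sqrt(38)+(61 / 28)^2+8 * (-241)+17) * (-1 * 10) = 7472515 / 392- 10 * sqrt(38) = 19000.89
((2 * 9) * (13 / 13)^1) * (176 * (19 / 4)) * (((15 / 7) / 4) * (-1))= -56430 / 7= -8061.43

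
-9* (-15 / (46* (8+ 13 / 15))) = 2025 / 6118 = 0.33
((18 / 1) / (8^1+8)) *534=2403 / 4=600.75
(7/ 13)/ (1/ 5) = 35/ 13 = 2.69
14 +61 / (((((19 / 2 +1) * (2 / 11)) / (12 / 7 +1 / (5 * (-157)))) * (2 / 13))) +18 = 387.78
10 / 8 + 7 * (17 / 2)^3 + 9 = 34473 / 8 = 4309.12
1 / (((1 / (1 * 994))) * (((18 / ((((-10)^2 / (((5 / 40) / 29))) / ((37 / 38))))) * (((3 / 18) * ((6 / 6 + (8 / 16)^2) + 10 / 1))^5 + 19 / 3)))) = 14357469593600 / 321979587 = 44591.24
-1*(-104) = 104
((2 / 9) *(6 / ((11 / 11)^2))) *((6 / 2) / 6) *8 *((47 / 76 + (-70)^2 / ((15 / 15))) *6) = 2979576 / 19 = 156819.79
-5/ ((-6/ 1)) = 5/ 6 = 0.83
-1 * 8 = -8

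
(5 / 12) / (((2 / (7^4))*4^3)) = 12005 / 1536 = 7.82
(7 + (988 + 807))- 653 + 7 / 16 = 1149.44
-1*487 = -487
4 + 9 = 13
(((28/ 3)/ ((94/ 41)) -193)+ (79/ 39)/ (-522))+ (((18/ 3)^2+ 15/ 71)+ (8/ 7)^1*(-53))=-101429947981/ 475542522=-213.29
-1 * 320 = -320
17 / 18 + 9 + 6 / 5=1003 / 90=11.14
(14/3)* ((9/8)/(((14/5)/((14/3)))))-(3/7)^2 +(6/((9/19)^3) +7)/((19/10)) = 37973183/904932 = 41.96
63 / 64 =0.98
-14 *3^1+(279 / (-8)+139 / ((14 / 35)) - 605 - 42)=-3011 / 8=-376.38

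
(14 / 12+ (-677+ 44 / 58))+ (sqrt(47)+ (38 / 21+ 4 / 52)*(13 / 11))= -3004927 / 4466+ sqrt(47)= -665.99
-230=-230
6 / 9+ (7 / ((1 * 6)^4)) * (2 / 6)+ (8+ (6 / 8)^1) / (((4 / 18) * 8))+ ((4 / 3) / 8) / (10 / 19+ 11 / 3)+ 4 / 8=22785107 / 3716928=6.13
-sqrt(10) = -3.16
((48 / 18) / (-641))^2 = 64 / 3697929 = 0.00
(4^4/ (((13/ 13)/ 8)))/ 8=256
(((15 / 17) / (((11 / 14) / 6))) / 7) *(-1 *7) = -1260 / 187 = -6.74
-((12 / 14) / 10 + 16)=-563 / 35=-16.09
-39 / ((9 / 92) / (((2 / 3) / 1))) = -2392 / 9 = -265.78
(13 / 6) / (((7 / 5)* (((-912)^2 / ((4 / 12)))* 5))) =0.00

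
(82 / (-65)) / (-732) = 41 / 23790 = 0.00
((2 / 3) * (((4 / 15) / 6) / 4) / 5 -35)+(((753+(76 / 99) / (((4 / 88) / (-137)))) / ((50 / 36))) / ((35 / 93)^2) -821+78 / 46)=-167140927426 / 19018125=-8788.51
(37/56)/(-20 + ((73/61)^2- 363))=-137677/79509584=-0.00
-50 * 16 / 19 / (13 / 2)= -1600 / 247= -6.48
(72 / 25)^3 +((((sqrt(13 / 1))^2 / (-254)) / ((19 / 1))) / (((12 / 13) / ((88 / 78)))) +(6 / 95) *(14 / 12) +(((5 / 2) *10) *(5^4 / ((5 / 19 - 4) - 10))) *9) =-201004550879047 / 19681031250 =-10213.11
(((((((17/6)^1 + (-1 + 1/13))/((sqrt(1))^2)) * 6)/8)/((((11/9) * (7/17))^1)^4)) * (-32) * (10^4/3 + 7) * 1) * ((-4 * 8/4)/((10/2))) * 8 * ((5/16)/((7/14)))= 793412598417696/41544503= 19097896.02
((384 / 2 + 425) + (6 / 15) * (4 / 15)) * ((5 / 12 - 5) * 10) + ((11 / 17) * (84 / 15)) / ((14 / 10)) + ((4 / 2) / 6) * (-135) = -28326.47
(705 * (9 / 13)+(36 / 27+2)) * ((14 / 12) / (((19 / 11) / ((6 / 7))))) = 210815 / 741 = 284.50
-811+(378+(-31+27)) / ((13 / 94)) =24613 / 13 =1893.31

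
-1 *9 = -9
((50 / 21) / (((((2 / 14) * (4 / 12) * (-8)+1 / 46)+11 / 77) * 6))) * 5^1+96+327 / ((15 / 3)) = 477239 / 3135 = 152.23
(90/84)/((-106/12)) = -45/371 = -0.12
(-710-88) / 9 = -266 / 3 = -88.67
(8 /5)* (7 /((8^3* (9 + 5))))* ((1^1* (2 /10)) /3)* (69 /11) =23 /35200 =0.00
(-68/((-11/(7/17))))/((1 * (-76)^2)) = 0.00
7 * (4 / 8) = 7 / 2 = 3.50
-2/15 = -0.13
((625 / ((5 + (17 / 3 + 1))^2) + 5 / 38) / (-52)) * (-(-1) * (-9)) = 79155 / 96824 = 0.82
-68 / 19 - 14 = -334 / 19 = -17.58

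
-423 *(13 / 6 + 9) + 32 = -9383 / 2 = -4691.50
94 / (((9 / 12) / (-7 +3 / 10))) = -12596 / 15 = -839.73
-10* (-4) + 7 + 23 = 70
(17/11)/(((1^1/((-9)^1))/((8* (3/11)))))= -3672/121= -30.35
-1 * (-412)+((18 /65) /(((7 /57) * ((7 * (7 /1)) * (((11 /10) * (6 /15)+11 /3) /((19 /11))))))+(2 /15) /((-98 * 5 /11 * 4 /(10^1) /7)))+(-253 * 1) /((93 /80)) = 341286745003 /1756199445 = 194.33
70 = 70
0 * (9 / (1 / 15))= 0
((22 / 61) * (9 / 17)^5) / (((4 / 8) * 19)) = 2598156 / 1645614263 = 0.00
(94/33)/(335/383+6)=36002/86889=0.41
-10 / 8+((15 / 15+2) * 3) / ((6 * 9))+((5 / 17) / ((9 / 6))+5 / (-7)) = -2287 / 1428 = -1.60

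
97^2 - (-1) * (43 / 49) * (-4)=460869 / 49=9405.49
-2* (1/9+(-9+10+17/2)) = -173/9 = -19.22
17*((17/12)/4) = 289/48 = 6.02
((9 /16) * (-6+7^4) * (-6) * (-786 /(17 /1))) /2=25413345 /136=186862.83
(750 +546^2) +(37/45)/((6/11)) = 80694227/270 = 298867.51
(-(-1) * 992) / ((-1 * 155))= -32 / 5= -6.40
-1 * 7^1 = -7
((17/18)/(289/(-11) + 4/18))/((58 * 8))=-187/2393312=-0.00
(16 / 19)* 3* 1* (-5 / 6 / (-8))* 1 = 5 / 19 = 0.26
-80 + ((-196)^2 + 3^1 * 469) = 39743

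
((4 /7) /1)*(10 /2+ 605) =2440 /7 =348.57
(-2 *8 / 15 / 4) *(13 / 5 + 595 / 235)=-1608 / 1175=-1.37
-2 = -2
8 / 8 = 1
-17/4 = -4.25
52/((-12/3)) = -13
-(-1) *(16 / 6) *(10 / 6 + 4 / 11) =536 / 99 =5.41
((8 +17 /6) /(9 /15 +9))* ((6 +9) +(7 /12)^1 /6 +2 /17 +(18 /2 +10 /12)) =9964175 /352512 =28.27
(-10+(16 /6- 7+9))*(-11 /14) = 4.19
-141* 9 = -1269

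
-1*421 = -421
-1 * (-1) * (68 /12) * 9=51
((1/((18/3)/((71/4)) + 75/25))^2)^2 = 25411681/3154956561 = 0.01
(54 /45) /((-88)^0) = 6 /5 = 1.20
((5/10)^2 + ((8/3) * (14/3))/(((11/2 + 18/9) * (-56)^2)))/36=0.01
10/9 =1.11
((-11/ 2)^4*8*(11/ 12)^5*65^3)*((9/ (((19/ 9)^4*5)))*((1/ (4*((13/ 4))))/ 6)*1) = 806948648552475/ 533794816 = 1511720.65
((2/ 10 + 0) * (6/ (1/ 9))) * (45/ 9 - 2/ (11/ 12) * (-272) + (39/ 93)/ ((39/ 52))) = 11030238/ 1705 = 6469.35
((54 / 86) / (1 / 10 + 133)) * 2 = 540 / 57233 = 0.01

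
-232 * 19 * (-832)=3667456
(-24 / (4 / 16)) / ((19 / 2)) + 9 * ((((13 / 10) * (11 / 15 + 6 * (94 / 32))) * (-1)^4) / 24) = -70259 / 60800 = -1.16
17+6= 23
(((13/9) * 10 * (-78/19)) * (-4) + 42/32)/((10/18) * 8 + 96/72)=652551/15808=41.28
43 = 43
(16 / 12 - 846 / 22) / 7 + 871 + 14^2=35036 / 33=1061.70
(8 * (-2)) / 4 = -4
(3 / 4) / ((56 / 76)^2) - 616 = -614.62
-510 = -510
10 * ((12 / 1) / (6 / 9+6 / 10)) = 1800 / 19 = 94.74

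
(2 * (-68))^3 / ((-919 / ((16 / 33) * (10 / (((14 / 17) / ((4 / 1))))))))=13684080640 / 212289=64459.68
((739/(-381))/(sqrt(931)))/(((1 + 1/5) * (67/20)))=-36950 * sqrt(19)/10185273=-0.02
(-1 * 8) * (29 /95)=-232 /95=-2.44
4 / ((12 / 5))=5 / 3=1.67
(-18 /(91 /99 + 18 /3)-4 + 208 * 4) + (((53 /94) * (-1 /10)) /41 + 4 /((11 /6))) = 48065605273 /58079780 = 827.58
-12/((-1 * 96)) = 1/8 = 0.12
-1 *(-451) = 451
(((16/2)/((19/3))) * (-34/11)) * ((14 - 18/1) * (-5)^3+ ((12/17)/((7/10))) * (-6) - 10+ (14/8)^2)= -2781813/1463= -1901.44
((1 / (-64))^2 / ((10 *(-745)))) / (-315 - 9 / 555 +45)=37 / 304865157120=0.00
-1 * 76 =-76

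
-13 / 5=-2.60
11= 11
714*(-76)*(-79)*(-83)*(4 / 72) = -59301508 / 3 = -19767169.33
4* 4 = 16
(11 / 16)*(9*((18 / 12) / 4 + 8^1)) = 6633 / 128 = 51.82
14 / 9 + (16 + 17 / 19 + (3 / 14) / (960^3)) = 18.45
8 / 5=1.60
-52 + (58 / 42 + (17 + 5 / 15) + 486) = 3169 / 7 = 452.71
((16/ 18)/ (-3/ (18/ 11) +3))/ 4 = 4/ 21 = 0.19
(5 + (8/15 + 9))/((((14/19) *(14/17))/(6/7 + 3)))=316863/3430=92.38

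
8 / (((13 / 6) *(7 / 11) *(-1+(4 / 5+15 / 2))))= 5280 / 6643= 0.79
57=57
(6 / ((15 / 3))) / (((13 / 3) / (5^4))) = 2250 / 13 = 173.08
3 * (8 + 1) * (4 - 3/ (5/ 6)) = 54/ 5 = 10.80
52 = 52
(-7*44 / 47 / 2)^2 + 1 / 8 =191937 / 17672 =10.86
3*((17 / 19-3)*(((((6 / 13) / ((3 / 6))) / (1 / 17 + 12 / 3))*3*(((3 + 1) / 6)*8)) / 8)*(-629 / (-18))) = -1710880 / 17043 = -100.39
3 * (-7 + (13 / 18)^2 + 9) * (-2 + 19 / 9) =817 / 972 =0.84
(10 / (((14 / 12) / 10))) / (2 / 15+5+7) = 4500 / 637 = 7.06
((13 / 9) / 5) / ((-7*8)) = -13 / 2520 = -0.01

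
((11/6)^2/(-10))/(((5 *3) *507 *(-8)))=121/21902400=0.00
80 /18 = 40 /9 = 4.44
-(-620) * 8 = 4960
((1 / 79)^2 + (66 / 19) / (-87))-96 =-330260687 / 3438791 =-96.04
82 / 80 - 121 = -4799 / 40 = -119.98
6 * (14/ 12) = 7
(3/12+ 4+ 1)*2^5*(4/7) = 96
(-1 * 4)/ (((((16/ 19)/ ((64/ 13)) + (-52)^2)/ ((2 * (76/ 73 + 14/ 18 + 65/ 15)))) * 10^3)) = -307192/ 16878083625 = -0.00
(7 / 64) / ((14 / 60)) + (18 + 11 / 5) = 3307 / 160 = 20.67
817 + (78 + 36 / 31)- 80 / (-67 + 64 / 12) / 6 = 1028145 / 1147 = 896.38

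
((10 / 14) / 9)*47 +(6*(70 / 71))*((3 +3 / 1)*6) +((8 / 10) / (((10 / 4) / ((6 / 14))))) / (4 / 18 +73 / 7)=16260051043 / 75034575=216.70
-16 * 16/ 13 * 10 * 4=-787.69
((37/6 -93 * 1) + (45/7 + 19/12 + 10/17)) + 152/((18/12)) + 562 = 835523/1428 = 585.10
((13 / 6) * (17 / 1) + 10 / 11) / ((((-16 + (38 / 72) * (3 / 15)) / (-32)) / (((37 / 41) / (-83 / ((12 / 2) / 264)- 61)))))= -1882560 / 101934569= -0.02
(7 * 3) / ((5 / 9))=189 / 5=37.80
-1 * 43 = -43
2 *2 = 4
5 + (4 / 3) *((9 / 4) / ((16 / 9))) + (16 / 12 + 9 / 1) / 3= 10.13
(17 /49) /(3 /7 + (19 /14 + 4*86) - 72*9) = -34 /29617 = -0.00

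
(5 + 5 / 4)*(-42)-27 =-579 / 2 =-289.50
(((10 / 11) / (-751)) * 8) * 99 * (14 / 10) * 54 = -54432 / 751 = -72.48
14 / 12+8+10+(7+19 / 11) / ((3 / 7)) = 2609 / 66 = 39.53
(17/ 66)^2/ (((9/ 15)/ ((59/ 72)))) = 85255/ 940896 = 0.09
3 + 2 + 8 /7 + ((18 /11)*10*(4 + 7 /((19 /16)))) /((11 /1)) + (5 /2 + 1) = 784125 /32186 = 24.36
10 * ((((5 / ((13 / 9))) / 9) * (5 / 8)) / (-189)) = -0.01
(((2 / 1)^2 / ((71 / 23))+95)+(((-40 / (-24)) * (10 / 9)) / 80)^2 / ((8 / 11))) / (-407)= -2551916101 / 10785747456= -0.24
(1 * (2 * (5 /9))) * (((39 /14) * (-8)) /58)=-260 /609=-0.43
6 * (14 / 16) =21 / 4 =5.25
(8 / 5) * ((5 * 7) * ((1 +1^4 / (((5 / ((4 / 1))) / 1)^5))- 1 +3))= 582344 / 3125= 186.35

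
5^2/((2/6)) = 75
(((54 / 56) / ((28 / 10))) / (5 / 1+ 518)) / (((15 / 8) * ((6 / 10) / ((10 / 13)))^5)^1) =312500000 / 256908394197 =0.00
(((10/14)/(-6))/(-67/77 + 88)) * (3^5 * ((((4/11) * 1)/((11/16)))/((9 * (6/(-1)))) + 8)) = -195780/73799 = -2.65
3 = 3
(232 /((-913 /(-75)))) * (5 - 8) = -57.17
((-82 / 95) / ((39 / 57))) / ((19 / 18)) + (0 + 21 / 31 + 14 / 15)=9547 / 22971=0.42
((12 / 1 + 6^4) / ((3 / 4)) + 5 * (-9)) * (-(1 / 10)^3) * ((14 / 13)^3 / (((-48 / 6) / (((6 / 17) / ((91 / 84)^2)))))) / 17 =62937756 / 13412959625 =0.00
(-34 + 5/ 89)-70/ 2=-6136/ 89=-68.94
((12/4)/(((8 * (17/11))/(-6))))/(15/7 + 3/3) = -63/136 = -0.46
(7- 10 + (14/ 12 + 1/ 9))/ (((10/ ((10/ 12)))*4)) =-31/ 864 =-0.04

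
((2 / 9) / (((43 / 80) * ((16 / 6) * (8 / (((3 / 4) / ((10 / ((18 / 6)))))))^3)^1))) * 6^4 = 19683 / 4403200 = 0.00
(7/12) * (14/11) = 49/66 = 0.74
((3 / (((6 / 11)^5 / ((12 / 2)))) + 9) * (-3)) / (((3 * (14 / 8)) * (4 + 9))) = -164939 / 9828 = -16.78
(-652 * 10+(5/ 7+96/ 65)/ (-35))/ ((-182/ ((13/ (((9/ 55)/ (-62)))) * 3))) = -35406710977/ 66885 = -529366.99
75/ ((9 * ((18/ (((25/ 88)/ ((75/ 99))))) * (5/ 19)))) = 95/ 144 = 0.66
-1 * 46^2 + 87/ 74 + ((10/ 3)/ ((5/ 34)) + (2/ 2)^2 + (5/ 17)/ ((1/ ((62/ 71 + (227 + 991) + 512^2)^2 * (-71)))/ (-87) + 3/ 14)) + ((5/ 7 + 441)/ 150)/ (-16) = -1439587531069304051321923/ 688808027027272198200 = -2089.97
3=3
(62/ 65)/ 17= 62/ 1105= 0.06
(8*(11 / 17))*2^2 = 352 / 17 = 20.71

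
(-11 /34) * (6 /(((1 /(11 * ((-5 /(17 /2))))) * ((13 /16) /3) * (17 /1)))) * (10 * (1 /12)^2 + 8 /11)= 138820 /63869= 2.17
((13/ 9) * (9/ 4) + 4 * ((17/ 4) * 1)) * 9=729/ 4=182.25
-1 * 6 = -6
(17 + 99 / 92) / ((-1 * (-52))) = 1663 / 4784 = 0.35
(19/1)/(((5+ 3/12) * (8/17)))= 323/42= 7.69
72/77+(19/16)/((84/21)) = 6071/4928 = 1.23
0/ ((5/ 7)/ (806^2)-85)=0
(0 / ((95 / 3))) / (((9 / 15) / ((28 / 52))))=0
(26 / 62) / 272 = 13 / 8432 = 0.00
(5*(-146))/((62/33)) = -12045/31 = -388.55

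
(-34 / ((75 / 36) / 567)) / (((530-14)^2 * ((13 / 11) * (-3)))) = 11781 / 1201850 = 0.01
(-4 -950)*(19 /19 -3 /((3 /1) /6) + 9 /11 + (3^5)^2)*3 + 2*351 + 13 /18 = -33459142249 /198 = -168985566.91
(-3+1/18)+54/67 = -2579/1206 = -2.14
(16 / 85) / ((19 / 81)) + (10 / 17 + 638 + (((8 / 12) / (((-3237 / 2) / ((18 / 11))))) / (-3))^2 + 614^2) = 773242976520590404 / 2047591395135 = 377635.39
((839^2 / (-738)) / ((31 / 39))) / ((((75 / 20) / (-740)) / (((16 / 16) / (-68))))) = -677172002 / 194463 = -3482.27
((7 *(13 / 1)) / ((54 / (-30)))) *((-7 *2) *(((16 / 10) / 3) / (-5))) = -10192 / 135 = -75.50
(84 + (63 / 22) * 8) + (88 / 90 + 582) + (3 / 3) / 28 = 9562327 / 13860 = 689.92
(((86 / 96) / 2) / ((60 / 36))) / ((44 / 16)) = 43 / 440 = 0.10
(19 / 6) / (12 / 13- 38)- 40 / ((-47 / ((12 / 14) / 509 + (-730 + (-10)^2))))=-259706407987 / 484297212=-536.25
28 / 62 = 14 / 31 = 0.45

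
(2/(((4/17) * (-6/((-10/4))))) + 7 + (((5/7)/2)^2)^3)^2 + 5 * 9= 79685245563734281/510245211377664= 156.17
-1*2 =-2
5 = 5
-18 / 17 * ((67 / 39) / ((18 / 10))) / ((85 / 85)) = -670 / 663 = -1.01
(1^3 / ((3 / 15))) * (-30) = -150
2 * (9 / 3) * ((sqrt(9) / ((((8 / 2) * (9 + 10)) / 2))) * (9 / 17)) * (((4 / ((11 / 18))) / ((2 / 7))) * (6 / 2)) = 61236 / 3553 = 17.24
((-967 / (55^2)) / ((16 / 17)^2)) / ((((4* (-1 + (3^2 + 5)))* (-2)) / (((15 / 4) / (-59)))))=-838389 / 3801374720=-0.00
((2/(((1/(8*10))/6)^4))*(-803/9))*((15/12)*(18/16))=-13320806400000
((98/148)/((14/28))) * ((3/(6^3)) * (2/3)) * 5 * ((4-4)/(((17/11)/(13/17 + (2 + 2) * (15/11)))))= 0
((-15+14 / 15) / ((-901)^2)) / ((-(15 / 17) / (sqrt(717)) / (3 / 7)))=211 * sqrt(717) / 25070325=0.00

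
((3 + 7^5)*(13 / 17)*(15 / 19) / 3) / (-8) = -546325 / 1292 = -422.85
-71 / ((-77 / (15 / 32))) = 1065 / 2464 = 0.43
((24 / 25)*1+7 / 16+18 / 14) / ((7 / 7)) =7513 / 2800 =2.68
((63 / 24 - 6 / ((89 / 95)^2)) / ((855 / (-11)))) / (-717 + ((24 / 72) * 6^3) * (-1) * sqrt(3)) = -77952479 / 1000390932840 + 326161 * sqrt(3) / 41682955535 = -0.00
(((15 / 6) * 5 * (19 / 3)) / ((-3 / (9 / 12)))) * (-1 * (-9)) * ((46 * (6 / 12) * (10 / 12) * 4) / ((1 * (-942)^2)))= -0.02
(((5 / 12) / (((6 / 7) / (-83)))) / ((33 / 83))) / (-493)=241115 / 1171368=0.21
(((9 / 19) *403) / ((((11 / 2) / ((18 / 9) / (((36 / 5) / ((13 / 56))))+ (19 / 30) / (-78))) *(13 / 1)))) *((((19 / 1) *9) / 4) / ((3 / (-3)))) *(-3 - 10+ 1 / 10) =82.99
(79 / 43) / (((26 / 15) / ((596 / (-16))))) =-176565 / 4472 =-39.48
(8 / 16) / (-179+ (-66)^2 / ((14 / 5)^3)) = 0.03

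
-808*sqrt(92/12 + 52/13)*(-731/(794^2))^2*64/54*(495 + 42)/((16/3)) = -9660712519*sqrt(105)/223565371929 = -0.44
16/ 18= 8/ 9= 0.89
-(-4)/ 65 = 4/ 65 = 0.06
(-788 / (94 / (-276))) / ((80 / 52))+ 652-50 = 494888 / 235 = 2105.91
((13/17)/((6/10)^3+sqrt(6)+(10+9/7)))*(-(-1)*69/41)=232323000/1982152093 - 686765625*sqrt(6)/67393171162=0.09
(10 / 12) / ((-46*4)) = -5 / 1104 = -0.00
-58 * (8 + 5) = -754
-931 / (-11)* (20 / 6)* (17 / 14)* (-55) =-56525 / 3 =-18841.67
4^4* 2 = 512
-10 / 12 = -5 / 6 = -0.83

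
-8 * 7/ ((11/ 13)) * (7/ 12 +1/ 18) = -4186/ 99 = -42.28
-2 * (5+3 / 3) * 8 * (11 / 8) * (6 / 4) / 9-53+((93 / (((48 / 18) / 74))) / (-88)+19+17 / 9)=-264331 / 3168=-83.44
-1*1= -1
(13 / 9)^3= 2197 / 729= 3.01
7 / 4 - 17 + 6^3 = 803 / 4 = 200.75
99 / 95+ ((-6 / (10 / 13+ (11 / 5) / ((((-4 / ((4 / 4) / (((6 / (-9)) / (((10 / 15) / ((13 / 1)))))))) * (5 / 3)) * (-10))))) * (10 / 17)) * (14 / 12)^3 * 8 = -8321129851 / 144870345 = -57.44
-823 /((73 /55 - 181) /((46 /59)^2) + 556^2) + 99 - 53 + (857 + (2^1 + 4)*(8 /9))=48971987325665 /53914272657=908.33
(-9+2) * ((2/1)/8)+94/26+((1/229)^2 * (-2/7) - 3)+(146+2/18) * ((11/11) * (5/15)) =24516636661/515390148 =47.57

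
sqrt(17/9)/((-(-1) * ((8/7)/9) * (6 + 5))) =21 * sqrt(17)/88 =0.98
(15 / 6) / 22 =5 / 44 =0.11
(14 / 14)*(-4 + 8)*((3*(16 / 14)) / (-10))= -48 / 35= -1.37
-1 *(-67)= 67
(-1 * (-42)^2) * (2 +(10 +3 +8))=-40572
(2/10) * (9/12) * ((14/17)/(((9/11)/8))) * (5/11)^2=140/561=0.25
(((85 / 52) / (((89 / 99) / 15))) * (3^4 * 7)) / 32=71569575 / 148096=483.26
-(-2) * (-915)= -1830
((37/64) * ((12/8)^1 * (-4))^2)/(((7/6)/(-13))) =-12987/56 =-231.91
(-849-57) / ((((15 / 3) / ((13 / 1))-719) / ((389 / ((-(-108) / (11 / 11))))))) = 763607 / 168156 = 4.54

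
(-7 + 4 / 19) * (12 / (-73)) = 1548 / 1387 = 1.12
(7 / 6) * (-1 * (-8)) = 28 / 3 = 9.33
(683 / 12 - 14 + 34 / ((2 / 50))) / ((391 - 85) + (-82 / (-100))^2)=6696875 / 2300043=2.91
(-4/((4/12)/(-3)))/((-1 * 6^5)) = -1/216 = -0.00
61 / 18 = 3.39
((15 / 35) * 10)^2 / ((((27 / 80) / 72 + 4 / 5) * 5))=4.57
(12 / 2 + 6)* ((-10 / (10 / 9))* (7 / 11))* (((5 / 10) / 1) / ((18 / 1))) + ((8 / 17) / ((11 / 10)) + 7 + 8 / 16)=2251 / 374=6.02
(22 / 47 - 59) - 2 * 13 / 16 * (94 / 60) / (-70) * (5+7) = -3822683 / 65800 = -58.10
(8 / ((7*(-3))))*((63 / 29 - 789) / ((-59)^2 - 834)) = 60848 / 537341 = 0.11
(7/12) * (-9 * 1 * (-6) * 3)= 189/2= 94.50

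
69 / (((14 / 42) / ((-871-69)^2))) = 182905200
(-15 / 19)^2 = 225 / 361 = 0.62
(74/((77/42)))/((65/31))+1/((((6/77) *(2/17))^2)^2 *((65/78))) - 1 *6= 419850483384767/2471040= 169908412.40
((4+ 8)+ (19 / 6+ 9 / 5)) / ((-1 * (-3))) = 509 / 90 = 5.66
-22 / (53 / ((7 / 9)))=-154 / 477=-0.32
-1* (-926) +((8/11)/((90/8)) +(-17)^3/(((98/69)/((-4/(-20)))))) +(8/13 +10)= 154409389/630630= 244.85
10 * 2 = 20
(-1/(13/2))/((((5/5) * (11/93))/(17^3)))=-913818/143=-6390.34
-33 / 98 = -0.34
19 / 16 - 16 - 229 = -3901 / 16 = -243.81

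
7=7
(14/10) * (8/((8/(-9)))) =-63/5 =-12.60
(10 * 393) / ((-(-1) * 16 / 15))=29475 / 8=3684.38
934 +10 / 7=6548 / 7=935.43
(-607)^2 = 368449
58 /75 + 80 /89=11162 /6675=1.67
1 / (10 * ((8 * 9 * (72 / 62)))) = 31 / 25920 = 0.00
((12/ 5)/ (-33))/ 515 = -0.00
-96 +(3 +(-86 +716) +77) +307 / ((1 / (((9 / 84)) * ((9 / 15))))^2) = 12059267 / 19600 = 615.27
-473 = -473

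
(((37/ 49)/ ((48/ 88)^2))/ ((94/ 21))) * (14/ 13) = 4477/ 7332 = 0.61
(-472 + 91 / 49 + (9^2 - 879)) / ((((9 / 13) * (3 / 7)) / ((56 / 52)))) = -41426 / 9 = -4602.89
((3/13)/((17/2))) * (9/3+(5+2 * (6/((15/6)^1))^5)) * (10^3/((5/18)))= 16346.85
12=12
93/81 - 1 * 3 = -50/27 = -1.85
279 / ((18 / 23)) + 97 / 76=27191 / 76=357.78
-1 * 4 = -4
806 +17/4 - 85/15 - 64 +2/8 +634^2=2416181/6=402696.83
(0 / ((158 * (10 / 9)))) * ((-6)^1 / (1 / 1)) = 0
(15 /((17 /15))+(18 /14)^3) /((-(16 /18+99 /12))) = -3224448 /1918399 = -1.68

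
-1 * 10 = -10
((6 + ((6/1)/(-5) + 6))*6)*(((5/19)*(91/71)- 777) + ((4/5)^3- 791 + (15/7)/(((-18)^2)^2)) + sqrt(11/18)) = -64729093857691/637402500 + 54*sqrt(22)/5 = -101500.71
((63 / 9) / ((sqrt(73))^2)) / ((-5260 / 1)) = -7 / 383980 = -0.00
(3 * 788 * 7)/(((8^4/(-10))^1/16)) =-646.41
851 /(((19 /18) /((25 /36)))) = 21275 /38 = 559.87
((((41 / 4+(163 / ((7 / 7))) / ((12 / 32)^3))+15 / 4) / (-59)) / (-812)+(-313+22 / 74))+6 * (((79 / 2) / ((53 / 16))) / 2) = -351144906727 / 1268292438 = -276.86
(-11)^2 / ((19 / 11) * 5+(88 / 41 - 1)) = 54571 / 4412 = 12.37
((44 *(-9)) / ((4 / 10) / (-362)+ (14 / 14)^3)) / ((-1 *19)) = 89595 / 4294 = 20.87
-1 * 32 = -32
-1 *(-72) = 72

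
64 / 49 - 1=15 / 49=0.31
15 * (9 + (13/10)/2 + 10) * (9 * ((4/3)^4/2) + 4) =5371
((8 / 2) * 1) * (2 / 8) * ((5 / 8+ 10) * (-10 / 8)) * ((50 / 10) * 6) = -6375 / 16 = -398.44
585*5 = 2925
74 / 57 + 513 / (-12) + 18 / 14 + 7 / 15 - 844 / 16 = -368873 / 3990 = -92.45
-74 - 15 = -89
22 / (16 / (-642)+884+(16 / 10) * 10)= 3531 / 144446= 0.02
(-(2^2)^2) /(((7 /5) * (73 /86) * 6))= -3440 /1533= -2.24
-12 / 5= -2.40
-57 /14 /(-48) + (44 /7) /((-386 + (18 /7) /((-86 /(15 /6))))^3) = 0.08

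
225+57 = 282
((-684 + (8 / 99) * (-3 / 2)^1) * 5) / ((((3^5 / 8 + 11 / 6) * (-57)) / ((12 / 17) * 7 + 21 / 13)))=25656960 / 2100241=12.22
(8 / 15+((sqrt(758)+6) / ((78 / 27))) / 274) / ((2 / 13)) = 9 * sqrt(758) / 1096+28901 / 8220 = 3.74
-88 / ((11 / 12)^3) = -13824 / 121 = -114.25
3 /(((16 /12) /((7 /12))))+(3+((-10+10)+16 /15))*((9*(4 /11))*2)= 24579 /880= 27.93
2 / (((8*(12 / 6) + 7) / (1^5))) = 0.09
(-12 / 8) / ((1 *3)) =-1 / 2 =-0.50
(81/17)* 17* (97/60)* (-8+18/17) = -154521/170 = -908.95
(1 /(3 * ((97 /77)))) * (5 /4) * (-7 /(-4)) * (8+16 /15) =9163 /1746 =5.25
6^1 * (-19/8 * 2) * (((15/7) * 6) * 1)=-2565/7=-366.43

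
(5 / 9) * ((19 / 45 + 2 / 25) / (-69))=-0.00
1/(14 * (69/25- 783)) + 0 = -25/273084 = -0.00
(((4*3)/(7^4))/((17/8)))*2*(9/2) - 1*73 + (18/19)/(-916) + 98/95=-127776393807/1775947670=-71.95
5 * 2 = 10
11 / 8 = 1.38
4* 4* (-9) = -144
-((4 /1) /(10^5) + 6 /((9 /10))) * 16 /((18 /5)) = -500003 /16875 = -29.63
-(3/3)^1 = -1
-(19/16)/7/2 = -19/224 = -0.08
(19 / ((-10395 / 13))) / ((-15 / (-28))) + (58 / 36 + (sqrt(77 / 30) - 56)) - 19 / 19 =-2469551 / 44550 + sqrt(2310) / 30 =-53.83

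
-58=-58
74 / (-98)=-37 / 49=-0.76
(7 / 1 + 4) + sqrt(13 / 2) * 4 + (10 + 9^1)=2 * sqrt(26) + 30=40.20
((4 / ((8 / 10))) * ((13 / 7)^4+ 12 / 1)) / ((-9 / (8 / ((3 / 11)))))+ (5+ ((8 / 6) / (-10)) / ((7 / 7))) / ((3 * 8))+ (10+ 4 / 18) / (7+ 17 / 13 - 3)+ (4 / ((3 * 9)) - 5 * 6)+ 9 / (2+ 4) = -359254507 / 864360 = -415.63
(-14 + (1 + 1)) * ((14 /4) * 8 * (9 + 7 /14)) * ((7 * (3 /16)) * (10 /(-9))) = 4655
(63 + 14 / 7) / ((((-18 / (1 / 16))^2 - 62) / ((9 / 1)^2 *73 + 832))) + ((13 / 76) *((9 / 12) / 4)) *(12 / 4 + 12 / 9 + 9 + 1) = 289727919 / 50392256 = 5.75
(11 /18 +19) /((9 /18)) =353 /9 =39.22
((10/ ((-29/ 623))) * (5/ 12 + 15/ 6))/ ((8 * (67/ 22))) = -1199275/ 46632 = -25.72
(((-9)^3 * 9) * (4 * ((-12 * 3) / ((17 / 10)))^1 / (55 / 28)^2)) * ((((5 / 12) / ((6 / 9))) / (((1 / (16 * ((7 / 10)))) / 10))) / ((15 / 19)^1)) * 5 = 131352689664 / 2057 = 63856436.39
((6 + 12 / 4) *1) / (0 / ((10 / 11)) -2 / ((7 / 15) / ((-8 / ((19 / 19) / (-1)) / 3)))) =-63 / 80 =-0.79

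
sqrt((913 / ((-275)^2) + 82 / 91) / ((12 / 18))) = 1.17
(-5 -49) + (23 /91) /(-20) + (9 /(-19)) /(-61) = -113916797 /2109380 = -54.00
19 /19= 1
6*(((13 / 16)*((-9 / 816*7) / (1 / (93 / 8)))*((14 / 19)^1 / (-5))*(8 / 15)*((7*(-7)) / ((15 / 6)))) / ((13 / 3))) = -2009637 / 1292000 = -1.56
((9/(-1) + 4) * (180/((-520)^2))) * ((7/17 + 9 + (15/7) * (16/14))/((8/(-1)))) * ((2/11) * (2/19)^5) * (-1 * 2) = -360/15523707199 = -0.00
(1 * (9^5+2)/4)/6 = 59051/24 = 2460.46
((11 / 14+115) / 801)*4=3242 / 5607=0.58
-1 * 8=-8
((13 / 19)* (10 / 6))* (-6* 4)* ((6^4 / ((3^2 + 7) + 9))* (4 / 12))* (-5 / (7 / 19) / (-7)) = -44928 / 49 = -916.90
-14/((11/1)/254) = -3556/11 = -323.27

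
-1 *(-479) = 479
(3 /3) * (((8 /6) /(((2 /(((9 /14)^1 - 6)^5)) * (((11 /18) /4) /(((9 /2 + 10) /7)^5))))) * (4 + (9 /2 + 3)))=-3358500344560546875 /397725150592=-8444274.49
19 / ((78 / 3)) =19 / 26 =0.73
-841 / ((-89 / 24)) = 20184 / 89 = 226.79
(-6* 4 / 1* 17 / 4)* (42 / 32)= -1071 / 8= -133.88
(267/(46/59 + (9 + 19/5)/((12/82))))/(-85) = -0.04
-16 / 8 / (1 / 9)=-18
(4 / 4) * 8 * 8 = 64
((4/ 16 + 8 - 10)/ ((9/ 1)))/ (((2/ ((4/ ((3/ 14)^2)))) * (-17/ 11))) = 7546/ 1377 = 5.48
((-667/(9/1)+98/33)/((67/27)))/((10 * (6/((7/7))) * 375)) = -7043/5527500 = -0.00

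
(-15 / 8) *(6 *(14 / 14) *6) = -135 / 2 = -67.50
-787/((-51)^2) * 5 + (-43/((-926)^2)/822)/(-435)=-134055697011373/88609623369480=-1.51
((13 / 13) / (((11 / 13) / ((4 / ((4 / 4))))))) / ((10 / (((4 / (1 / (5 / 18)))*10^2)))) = 5200 / 99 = 52.53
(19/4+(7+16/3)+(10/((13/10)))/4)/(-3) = -2965/468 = -6.34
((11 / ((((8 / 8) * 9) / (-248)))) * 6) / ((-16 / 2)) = 682 / 3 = 227.33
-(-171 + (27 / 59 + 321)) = -8877 / 59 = -150.46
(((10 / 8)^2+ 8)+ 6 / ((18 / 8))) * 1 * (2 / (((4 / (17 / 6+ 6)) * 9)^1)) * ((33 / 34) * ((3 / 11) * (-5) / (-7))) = 1.13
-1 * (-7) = 7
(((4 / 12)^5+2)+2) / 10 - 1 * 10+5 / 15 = -22517 / 2430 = -9.27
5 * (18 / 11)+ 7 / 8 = 797 / 88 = 9.06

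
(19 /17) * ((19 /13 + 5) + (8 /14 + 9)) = 27721 /1547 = 17.92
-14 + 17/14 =-179/14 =-12.79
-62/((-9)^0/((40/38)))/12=-310/57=-5.44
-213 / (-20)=10.65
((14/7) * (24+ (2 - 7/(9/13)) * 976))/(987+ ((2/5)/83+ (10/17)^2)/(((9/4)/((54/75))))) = -425961146000/26637594741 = -15.99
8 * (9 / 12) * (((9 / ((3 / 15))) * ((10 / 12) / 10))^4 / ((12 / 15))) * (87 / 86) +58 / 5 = 332881981 / 220160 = 1512.00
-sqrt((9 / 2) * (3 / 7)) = -3 * sqrt(42) / 14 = -1.39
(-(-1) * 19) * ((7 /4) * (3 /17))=399 /68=5.87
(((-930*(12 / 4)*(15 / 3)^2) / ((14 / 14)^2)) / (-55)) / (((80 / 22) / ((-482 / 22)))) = -336195 / 44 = -7640.80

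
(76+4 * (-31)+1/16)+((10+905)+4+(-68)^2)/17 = 75649/272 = 278.12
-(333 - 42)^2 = -84681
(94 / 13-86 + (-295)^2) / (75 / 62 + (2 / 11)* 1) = 770865282 / 12337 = 62484.01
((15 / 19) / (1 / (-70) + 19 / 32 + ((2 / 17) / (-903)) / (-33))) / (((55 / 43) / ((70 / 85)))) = 782792640 / 892388219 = 0.88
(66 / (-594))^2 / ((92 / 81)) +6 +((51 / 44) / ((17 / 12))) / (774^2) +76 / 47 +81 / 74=63861607285 / 7321490847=8.72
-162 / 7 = -23.14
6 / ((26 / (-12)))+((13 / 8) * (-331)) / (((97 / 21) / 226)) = -132757215 / 5044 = -26319.83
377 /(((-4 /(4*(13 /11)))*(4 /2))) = -4901 /22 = -222.77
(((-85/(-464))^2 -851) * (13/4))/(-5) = 2381725723/4305920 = 553.13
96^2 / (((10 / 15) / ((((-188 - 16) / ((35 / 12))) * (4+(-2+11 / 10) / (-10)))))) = -3460257792 / 875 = -3954580.33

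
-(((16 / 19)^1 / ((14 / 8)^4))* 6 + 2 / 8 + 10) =-1968683 / 182476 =-10.79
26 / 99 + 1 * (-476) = -47098 / 99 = -475.74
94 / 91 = 1.03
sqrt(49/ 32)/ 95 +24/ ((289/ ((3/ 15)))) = 7*sqrt(2)/ 760 +24/ 1445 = 0.03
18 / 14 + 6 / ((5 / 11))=507 / 35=14.49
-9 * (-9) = 81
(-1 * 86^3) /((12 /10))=-1590140 /3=-530046.67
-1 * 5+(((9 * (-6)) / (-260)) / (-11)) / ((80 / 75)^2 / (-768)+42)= -40542715 / 8107814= -5.00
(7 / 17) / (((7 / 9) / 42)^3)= 1102248 / 17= 64838.12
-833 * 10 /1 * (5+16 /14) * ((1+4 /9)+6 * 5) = -14481110 /9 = -1609012.22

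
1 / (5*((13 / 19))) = 19 / 65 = 0.29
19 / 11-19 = -190 / 11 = -17.27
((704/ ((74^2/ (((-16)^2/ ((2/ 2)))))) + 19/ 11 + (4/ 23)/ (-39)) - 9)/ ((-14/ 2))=-346267876/ 94555461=-3.66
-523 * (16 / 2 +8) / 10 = -4184 / 5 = -836.80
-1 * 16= -16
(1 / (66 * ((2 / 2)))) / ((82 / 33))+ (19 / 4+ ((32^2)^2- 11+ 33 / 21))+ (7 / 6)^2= 10833853019 / 10332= 1048572.69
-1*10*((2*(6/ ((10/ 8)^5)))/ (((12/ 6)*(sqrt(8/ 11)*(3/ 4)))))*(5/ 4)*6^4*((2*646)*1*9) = -15431565312*sqrt(22)/ 125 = -579043657.11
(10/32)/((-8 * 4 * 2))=-5/1024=-0.00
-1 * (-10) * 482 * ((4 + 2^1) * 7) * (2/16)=25305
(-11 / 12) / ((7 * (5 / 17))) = -187 / 420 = -0.45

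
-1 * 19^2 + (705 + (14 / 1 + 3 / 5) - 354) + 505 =2548 / 5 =509.60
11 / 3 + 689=2078 / 3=692.67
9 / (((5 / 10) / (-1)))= -18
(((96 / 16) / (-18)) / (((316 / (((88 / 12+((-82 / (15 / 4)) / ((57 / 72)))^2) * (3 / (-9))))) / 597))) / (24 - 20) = 2075040461 / 51334200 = 40.42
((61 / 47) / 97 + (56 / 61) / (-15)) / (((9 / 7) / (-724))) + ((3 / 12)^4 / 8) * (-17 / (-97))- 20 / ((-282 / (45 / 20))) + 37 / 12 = 2319898902581 / 76888811520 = 30.17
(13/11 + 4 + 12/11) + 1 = 80/11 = 7.27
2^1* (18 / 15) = 12 / 5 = 2.40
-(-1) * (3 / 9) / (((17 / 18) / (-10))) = -60 / 17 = -3.53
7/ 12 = 0.58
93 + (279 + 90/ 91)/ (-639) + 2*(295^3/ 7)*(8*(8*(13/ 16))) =2464343219042/ 6461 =381418235.42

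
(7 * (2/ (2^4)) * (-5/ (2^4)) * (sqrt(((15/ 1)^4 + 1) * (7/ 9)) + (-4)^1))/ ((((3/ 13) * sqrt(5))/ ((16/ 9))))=91 * sqrt(5) * (12 - sqrt(354382))/ 648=-183.17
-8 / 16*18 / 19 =-9 / 19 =-0.47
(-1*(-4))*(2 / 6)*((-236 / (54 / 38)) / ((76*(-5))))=236 / 405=0.58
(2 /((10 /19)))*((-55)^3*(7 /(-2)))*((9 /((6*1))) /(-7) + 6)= 51210225 /4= 12802556.25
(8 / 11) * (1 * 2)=1.45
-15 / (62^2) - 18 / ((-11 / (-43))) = -2975421 / 42284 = -70.37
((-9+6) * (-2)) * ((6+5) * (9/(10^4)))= 297/5000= 0.06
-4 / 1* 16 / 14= -32 / 7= -4.57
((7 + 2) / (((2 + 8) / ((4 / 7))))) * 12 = 216 / 35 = 6.17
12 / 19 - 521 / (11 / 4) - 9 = -41345 / 209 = -197.82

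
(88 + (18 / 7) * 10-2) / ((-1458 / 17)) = -6647 / 5103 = -1.30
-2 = -2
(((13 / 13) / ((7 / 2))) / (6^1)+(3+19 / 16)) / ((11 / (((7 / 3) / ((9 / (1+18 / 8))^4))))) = 40642303 / 2660511744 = 0.02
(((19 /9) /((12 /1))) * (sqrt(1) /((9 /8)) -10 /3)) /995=-0.00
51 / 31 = 1.65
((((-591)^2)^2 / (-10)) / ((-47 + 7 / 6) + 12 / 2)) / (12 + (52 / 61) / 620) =692090211819753 / 27120047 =25519506.36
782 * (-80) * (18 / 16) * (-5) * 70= 24633000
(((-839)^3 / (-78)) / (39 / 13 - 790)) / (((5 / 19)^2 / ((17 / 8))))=-3624449105503 / 12277200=-295217.89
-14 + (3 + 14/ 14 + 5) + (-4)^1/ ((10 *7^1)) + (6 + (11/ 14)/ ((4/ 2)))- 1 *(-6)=1027/ 140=7.34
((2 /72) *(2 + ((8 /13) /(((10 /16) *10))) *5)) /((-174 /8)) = -6 /1885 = -0.00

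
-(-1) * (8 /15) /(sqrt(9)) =8 /45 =0.18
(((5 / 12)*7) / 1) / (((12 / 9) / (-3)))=-105 / 16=-6.56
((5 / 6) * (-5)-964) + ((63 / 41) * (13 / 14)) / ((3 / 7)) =-118675 / 123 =-964.84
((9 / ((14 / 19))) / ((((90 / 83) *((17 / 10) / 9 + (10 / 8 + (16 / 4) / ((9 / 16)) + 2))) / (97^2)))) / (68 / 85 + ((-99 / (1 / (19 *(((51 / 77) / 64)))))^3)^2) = 85687053709901226311680 / 464141268617878377769211071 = 0.00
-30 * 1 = -30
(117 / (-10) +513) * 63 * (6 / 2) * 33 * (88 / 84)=16377471 / 5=3275494.20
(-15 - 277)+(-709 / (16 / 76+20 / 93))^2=1569350229641 / 565504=2775135.51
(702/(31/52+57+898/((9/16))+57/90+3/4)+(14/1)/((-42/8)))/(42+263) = -6515374/886107045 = -0.01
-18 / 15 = -6 / 5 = -1.20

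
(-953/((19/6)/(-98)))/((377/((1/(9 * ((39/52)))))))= 747152/64467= 11.59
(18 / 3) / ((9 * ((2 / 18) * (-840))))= -1 / 140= -0.01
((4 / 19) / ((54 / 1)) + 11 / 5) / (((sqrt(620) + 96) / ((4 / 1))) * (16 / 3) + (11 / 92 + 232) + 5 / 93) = 49683345510908 / 8050539140262495 - 367847674496 * sqrt(155) / 8050539140262495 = 0.01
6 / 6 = 1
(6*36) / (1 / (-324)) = -69984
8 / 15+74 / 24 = 217 / 60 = 3.62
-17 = -17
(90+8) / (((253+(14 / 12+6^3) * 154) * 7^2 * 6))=1 / 101090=0.00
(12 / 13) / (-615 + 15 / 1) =-1 / 650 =-0.00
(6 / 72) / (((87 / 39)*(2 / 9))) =0.17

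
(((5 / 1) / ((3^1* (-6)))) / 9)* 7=-35 / 162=-0.22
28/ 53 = 0.53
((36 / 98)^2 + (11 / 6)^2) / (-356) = -302185 / 30771216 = -0.01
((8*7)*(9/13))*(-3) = -1512/13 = -116.31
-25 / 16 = -1.56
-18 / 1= -18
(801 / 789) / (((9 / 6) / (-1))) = -178 / 263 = -0.68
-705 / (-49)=705 / 49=14.39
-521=-521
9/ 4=2.25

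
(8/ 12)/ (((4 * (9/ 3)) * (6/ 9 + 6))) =1/ 120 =0.01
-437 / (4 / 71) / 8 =-31027 / 32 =-969.59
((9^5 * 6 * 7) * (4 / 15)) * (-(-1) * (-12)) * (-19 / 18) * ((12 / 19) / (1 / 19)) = 502625088 / 5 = 100525017.60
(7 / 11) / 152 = 7 / 1672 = 0.00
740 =740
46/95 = 0.48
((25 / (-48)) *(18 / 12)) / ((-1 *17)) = 25 / 544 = 0.05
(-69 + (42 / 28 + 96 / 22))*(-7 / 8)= 9723 / 176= 55.24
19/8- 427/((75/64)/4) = -873071/600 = -1455.12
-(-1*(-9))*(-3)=27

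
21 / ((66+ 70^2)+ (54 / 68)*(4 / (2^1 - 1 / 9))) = 6069 / 1435660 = 0.00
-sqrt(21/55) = -sqrt(1155)/55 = -0.62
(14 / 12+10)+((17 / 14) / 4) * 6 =1091 / 84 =12.99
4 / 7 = 0.57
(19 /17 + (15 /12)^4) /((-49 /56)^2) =15489 /3332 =4.65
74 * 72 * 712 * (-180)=-682836480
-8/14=-4/7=-0.57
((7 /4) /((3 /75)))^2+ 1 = 30641 /16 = 1915.06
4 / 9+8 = 76 / 9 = 8.44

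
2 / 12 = 1 / 6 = 0.17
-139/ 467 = -0.30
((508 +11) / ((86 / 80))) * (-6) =-124560 / 43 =-2896.74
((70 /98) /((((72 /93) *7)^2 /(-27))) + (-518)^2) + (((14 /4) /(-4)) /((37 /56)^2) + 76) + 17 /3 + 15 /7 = 24198566468507 /90156864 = 268405.15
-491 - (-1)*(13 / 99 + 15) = -47111 / 99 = -475.87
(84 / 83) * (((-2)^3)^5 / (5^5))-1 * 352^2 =-32140352512 / 259375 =-123914.61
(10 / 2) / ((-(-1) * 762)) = 5 / 762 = 0.01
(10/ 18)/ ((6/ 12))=10/ 9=1.11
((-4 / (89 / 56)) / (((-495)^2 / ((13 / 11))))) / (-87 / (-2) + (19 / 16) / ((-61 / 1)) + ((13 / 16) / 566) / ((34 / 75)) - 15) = -54693603328 / 128331907259744925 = -0.00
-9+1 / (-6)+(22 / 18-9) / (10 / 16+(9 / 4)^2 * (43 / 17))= -640825 / 65754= -9.75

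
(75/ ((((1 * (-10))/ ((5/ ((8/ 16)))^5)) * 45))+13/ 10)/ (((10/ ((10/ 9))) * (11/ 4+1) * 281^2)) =-999922/ 159896025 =-0.01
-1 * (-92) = 92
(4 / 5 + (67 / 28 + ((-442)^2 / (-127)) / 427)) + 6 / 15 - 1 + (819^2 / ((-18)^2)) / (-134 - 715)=-793776944 / 230202105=-3.45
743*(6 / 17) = 4458 / 17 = 262.24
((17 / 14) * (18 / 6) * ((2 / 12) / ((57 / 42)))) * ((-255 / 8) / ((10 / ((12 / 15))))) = -867 / 760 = -1.14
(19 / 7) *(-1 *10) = -190 / 7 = -27.14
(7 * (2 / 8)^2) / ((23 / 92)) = 7 / 4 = 1.75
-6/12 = -1/2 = -0.50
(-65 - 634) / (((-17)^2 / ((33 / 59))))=-23067 / 17051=-1.35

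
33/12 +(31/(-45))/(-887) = 439189/159660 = 2.75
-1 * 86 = -86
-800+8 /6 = -2396 /3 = -798.67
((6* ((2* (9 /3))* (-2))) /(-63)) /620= 2 /1085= 0.00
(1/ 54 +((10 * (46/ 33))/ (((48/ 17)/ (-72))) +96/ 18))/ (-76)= 207961/ 45144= 4.61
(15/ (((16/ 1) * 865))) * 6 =0.01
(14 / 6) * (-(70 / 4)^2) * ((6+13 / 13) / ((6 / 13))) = -10837.85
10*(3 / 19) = 30 / 19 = 1.58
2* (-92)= -184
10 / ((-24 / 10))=-25 / 6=-4.17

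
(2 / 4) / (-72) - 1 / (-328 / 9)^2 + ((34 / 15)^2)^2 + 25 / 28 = 1040125393693 / 38125080000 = 27.28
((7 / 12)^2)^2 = 2401 / 20736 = 0.12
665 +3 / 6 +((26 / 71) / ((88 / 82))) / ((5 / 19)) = 2603841 / 3905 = 666.80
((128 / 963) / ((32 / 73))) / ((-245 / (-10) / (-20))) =-11680 / 47187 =-0.25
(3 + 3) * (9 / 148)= 27 / 74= 0.36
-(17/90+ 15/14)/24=-397/7560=-0.05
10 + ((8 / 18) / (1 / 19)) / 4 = 109 / 9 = 12.11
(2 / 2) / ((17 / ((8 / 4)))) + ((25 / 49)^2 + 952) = 38873211 / 40817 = 952.38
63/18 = 7/2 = 3.50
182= 182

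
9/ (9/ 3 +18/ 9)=9/ 5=1.80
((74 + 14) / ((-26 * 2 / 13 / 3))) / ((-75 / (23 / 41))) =506 / 1025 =0.49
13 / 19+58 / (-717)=0.60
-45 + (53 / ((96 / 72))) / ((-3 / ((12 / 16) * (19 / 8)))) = -8781 / 128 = -68.60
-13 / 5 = -2.60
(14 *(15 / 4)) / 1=105 / 2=52.50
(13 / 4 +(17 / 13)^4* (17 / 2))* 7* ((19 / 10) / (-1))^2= 8114214689 / 11424400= 710.25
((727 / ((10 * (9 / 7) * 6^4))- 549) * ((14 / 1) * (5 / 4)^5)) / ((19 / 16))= -280132435625 / 14183424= -19750.69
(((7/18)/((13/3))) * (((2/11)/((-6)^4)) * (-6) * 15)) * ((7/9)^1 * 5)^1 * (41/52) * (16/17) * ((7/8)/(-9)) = 351575/1105852176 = 0.00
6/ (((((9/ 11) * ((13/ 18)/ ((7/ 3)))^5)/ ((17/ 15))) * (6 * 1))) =905157792/ 1856465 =487.57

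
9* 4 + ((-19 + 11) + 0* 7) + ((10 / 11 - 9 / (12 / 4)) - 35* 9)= -3180 / 11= -289.09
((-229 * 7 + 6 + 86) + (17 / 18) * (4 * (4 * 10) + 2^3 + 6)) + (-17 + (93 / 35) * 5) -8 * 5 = -29198 / 21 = -1390.38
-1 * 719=-719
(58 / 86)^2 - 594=-1097465 / 1849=-593.55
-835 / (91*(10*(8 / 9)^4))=-1095687 / 745472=-1.47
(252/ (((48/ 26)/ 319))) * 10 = 435435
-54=-54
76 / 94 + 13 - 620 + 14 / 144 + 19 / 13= -26599003 / 43992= -604.63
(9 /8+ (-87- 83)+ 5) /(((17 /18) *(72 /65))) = -85215 /544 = -156.65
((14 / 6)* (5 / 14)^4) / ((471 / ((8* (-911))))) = -0.59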